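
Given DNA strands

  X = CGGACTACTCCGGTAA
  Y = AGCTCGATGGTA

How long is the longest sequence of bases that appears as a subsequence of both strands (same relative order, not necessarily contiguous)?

One common subsequence of length 9: G at X[3]=Y[2]; then C at X[5]=Y[3]; then T at X[6]=Y[4]; then A at X[7]=Y[7]; then T at X[9]=Y[8]; then G at X[12]=Y[9]; then G at X[13]=Y[10]; then T at X[14]=Y[11]; then A at X[16]=Y[12]. Since dp[16][12] = 9, nothing longer is possible.

9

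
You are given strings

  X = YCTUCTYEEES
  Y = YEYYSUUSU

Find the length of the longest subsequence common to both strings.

3

Match Y (X #1, Y #4), U (X #4, Y #7), S (X #11, Y #8) — 3 characters in the same relative order in both. Since dp[11][9] = 3, nothing longer is possible.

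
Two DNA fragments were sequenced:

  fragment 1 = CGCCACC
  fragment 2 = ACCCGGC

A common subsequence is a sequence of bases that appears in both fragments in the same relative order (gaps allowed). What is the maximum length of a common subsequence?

Pick C (fragment 1 #1, fragment 2 #2), then C (fragment 1 #3, fragment 2 #3), then C (fragment 1 #4, fragment 2 #4), then C (fragment 1 #7, fragment 2 #7); all 4 bases appear in both, in order. dp[7][7] = 4 confirms this is the maximum.

4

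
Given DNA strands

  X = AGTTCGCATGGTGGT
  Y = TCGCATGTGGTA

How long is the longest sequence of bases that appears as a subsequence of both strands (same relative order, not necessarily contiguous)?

Match T (X #4, Y #1), C (X #5, Y #2), G (X #6, Y #3), C (X #7, Y #4), A (X #8, Y #5), T (X #9, Y #6), G (X #11, Y #7), T (X #12, Y #8), G (X #13, Y #9), G (X #14, Y #10), T (X #15, Y #11) — 11 bases in the same relative order in both, and the DP table's final entry dp[15][12] is also 11, so no common subsequence is longer.

11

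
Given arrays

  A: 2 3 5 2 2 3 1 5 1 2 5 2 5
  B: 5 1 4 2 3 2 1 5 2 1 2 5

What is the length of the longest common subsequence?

Taking 2 (A #1, B #4); then 3 (A #2, B #5); then 2 (A #5, B #6); then 1 (A #7, B #7); then 5 (A #8, B #8); then 1 (A #9, B #10); then 2 (A #12, B #11); then 5 (A #13, B #12) gives a common subsequence of length 8. dp[13][12] = 8 confirms this is the maximum.

8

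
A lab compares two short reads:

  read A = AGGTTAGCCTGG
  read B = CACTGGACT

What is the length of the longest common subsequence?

6

Let dp[i][j] be the LCS length of the first i bases of read A and the first j bases of read B. dp[i][j] = dp[i-1][j-1]+1 when the i-th and j-th bases match, else max(dp[i-1][j], dp[i][j-1]).
    ·  C  A  C  T  G  G  A  C  T
 ·  0  0  0  0  0  0  0  0  0  0
 A  0  0  1  1  1  1  1  1  1  1
 G  0  0  1  1  1  2  2  2  2  2
 G  0  0  1  1  1  2  3  3  3  3
 T  0  0  1  1  2  2  3  3  3  4
 T  0  0  1  1  2  2  3  3  3  4
 A  0  0  1  1  2  2  3  4  4  4
 G  0  0  1  1  2  3  3  4  4  4
 C  0  1  1  2  2  3  3  4  5  5
 C  0  1  1  2  2  3  3  4  5  5
 T  0  1  1  2  3  3  3  4  5  6
 G  0  1  1  2  3  4  4  4  5  6
 G  0  1  1  2  3  4  5  5  5  6
dp[12][9] = 6. One LCS (by backtracking along matches): AGGACT.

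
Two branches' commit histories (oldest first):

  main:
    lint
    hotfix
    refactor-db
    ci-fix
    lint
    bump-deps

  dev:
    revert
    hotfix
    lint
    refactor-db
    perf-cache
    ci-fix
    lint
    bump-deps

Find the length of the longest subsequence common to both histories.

Pick lint [1,3], refactor-db [3,4], ci-fix [4,6], lint [5,7], bump-deps [6,8]; all 5 commits appear in both, in order. dp[6][8] = 5 confirms this is the maximum.

5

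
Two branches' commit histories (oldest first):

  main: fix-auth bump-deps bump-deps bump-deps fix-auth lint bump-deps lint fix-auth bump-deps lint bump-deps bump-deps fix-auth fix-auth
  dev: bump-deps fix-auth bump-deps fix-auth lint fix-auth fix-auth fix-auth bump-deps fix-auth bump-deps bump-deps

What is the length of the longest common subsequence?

Match fix-auth at main[1]=dev[2], bump-deps at main[4]=dev[3], fix-auth at main[5]=dev[4], lint at main[6]=dev[5], bump-deps at main[7]=dev[9], fix-auth at main[9]=dev[10], bump-deps at main[12]=dev[11], bump-deps at main[13]=dev[12] — 8 commits in the same relative order in both. The LCS DP gives dp[15][12] = 8, so this is optimal.

8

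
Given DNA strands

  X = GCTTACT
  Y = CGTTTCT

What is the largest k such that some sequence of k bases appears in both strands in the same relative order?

5

Match G (X #1, Y #2); then T (X #3, Y #4); then T (X #4, Y #5); then C (X #6, Y #6); then T (X #7, Y #7) — 5 bases in the same relative order in both, and the DP table's final entry dp[7][7] is also 5, so no common subsequence is longer.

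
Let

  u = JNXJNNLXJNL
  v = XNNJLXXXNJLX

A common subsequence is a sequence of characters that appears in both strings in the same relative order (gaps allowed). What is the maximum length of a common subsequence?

7

Pick X (u #3, v #1) → N (u #5, v #2) → N (u #6, v #3) → L (u #7, v #5) → X (u #8, v #8) → J (u #9, v #10) → L (u #11, v #11); all 7 characters appear in both, in order. Since dp[11][12] = 7, nothing longer is possible.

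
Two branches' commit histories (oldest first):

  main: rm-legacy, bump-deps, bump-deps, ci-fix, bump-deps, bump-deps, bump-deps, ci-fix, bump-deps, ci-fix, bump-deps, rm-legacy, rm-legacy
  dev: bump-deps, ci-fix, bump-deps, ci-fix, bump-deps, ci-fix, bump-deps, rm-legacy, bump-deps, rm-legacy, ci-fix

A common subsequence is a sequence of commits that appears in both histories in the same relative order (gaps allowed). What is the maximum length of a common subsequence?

9

Taking bump-deps (main #3, dev #1), then ci-fix (main #4, dev #2), then bump-deps (main #7, dev #3), then ci-fix (main #8, dev #4), then bump-deps (main #9, dev #5), then ci-fix (main #10, dev #6), then bump-deps (main #11, dev #7), then rm-legacy (main #12, dev #8), then rm-legacy (main #13, dev #10) gives a common subsequence of length 9. The LCS DP gives dp[13][11] = 9, so this is optimal.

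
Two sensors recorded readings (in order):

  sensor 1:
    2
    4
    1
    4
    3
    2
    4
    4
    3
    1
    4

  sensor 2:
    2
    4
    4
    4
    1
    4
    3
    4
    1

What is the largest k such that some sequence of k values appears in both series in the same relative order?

One common subsequence of length 7: 2 (sensor 1 #1, sensor 2 #1) → 4 (sensor 1 #2, sensor 2 #4) → 1 (sensor 1 #3, sensor 2 #5) → 4 (sensor 1 #4, sensor 2 #6) → 3 (sensor 1 #5, sensor 2 #7) → 4 (sensor 1 #8, sensor 2 #8) → 1 (sensor 1 #10, sensor 2 #9), and the DP table's final entry dp[11][9] is also 7, so no common subsequence is longer.

7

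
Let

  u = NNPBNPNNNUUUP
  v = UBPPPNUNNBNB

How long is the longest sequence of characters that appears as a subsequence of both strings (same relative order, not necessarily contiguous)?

Pick P (u #3, v #5), N (u #5, v #6), N (u #7, v #8), N (u #8, v #9), N (u #9, v #11); all 5 characters appear in both, in order. The LCS DP gives dp[13][12] = 5, so this is optimal.

5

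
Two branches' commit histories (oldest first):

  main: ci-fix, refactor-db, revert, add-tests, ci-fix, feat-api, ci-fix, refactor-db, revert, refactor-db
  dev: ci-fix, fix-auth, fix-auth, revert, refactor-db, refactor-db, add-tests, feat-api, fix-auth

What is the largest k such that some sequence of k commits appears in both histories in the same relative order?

4

Pick ci-fix at main[1]=dev[1], then refactor-db at main[2]=dev[6], then add-tests at main[4]=dev[7], then feat-api at main[6]=dev[8]; all 4 commits appear in both, in order. Since dp[10][9] = 4, nothing longer is possible.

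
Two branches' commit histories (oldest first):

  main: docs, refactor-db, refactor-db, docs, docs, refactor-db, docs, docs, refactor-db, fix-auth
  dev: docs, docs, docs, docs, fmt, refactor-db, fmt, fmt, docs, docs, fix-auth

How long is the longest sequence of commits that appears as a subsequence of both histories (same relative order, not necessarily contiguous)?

7

One common subsequence of length 7: docs [1,2], then docs [4,3], then docs [5,4], then refactor-db [6,6], then docs [7,9], then docs [8,10], then fix-auth [10,11]. Since dp[10][11] = 7, nothing longer is possible.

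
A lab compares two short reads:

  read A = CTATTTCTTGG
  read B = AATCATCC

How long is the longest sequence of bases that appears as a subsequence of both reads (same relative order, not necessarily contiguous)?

4

Let dp[i][j] be the LCS length of the first i bases of read A and the first j bases of read B. dp[i][j] = dp[i-1][j-1]+1 when the i-th and j-th bases match, else max(dp[i-1][j], dp[i][j-1]).
    ·  A  A  T  C  A  T  C  C
 ·  0  0  0  0  0  0  0  0  0
 C  0  0  0  0  1  1  1  1  1
 T  0  0  0  1  1  1  2  2  2
 A  0  1  1  1  1  2  2  2  2
 T  0  1  1  2  2  2  3  3  3
 T  0  1  1  2  2  2  3  3  3
 T  0  1  1  2  2  2  3  3  3
 C  0  1  1  2  3  3  3  4  4
 T  0  1  1  2  3  3  4  4  4
 T  0  1  1  2  3  3  4  4  4
 G  0  1  1  2  3  3  4  4  4
 G  0  1  1  2  3  3  4  4  4
dp[11][8] = 4. One LCS (by backtracking along matches): CATC.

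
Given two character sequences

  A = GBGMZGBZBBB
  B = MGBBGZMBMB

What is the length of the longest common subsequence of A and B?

Let dp[i][j] be the LCS length of the first i characters of A and the first j characters of B. dp[i][j] = dp[i-1][j-1]+1 when the i-th and j-th characters match, else max(dp[i-1][j], dp[i][j-1]).
    ·  M  G  B  B  G  Z  M  B  M  B
 ·  0  0  0  0  0  0  0  0  0  0  0
 G  0  0  1  1  1  1  1  1  1  1  1
 B  0  0  1  2  2  2  2  2  2  2  2
 G  0  0  1  2  2  3  3  3  3  3  3
 M  0  1  1  2  2  3  3  4  4  4  4
 Z  0  1  1  2  2  3  4  4  4  4  4
 G  0  1  2  2  2  3  4  4  4  4  4
 B  0  1  2  3  3  3  4  4  5  5  5
 Z  0  1  2  3  3  3  4  4  5  5  5
 B  0  1  2  3  4  4  4  4  5  5  6
 B  0  1  2  3  4  4  4  4  5  5  6
 B  0  1  2  3  4  4  4  4  5  5  6
dp[11][10] = 6. One LCS (by backtracking along matches): GBGMBB.

6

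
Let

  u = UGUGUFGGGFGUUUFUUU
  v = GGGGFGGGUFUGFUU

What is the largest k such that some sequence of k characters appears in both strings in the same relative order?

11

One common subsequence of length 11: G (u #2, v #3), G (u #4, v #4), F (u #6, v #5), G (u #7, v #6), G (u #8, v #7), G (u #9, v #8), F (u #10, v #10), G (u #11, v #12), F (u #15, v #13), U (u #17, v #14), U (u #18, v #15), and the DP table's final entry dp[18][15] is also 11, so no common subsequence is longer.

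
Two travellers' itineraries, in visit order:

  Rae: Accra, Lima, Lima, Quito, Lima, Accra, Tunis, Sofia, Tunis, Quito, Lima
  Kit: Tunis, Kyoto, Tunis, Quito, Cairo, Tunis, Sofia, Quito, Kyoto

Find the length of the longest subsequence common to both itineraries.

4

Pick Quito [4,4], Tunis [7,6], Sofia [8,7], Quito [10,8]; all 4 stops appear in both, in order. Since dp[11][9] = 4, nothing longer is possible.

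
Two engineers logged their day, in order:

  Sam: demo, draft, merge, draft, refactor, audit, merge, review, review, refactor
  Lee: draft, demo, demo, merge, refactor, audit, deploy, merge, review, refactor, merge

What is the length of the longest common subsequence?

7

Pick demo [1,3]; then merge [3,4]; then refactor [5,5]; then audit [6,6]; then merge [7,8]; then review [9,9]; then refactor [10,10]; all 7 tasks appear in both, in order, and the DP table's final entry dp[10][11] is also 7, so no common subsequence is longer.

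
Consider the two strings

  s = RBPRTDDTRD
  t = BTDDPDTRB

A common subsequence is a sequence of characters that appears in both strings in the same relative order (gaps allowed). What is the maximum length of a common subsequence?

Let dp[i][j] be the LCS length of the first i characters of s and the first j characters of t. dp[i][j] = dp[i-1][j-1]+1 when the i-th and j-th characters match, else max(dp[i-1][j], dp[i][j-1]).
    ·  B  T  D  D  P  D  T  R  B
 ·  0  0  0  0  0  0  0  0  0  0
 R  0  0  0  0  0  0  0  0  1  1
 B  0  1  1  1  1  1  1  1  1  2
 P  0  1  1  1  1  2  2  2  2  2
 R  0  1  1  1  1  2  2  2  3  3
 T  0  1  2  2  2  2  2  3  3  3
 D  0  1  2  3  3  3  3  3  3  3
 D  0  1  2  3  4  4  4  4  4  4
 T  0  1  2  3  4  4  4  5  5  5
 R  0  1  2  3  4  4  4  5  6  6
 D  0  1  2  3  4  4  5  5  6  6
dp[10][9] = 6. One LCS (by backtracking along matches): BTDDTR.

6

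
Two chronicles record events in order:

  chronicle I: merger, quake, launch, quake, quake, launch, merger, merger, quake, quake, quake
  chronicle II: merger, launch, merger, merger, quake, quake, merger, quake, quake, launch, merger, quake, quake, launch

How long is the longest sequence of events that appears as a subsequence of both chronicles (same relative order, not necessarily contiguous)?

Taking merger (chronicle I #1, chronicle II #4); then quake (chronicle I #2, chronicle II #6); then quake (chronicle I #4, chronicle II #8); then quake (chronicle I #5, chronicle II #9); then launch (chronicle I #6, chronicle II #10); then merger (chronicle I #8, chronicle II #11); then quake (chronicle I #9, chronicle II #12); then quake (chronicle I #10, chronicle II #13) gives a common subsequence of length 8. dp[11][14] = 8 confirms this is the maximum.

8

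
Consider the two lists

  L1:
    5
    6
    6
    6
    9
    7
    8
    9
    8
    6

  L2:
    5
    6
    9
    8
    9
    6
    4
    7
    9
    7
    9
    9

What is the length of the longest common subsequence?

6

Let dp[i][j] be the LCS length of the first i values of L1 and the first j values of L2. dp[i][j] = dp[i-1][j-1]+1 when the i-th and j-th values match, else max(dp[i-1][j], dp[i][j-1]).
    ·  5  6  9  8  9  6  4  7  9  7  9  9
 ·  0  0  0  0  0  0  0  0  0  0  0  0  0
 5  0  1  1  1  1  1  1  1  1  1  1  1  1
 6  0  1  2  2  2  2  2  2  2  2  2  2  2
 6  0  1  2  2  2  2  3  3  3  3  3  3  3
 6  0  1  2  2  2  2  3  3  3  3  3  3  3
 9  0  1  2  3  3  3  3  3  3  4  4  4  4
 7  0  1  2  3  3  3  3  3  4  4  5  5  5
 8  0  1  2  3  4  4  4  4  4  4  5  5  5
 9  0  1  2  3  4  5  5  5  5  5  5  6  6
 8  0  1  2  3  4  5  5  5  5  5  5  6  6
 6  0  1  2  3  4  5  6  6  6  6  6  6  6
dp[10][12] = 6. One LCS (by backtracking along matches): 5, 6, 6, 9, 7, 9.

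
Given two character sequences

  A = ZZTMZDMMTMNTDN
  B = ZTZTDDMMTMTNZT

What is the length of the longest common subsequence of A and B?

One common subsequence of length 10: Z [1,1]; then Z [2,3]; then T [3,4]; then D [6,6]; then M [7,7]; then M [8,8]; then T [9,9]; then M [10,10]; then N [11,12]; then T [12,14]. dp[14][14] = 10 confirms this is the maximum.

10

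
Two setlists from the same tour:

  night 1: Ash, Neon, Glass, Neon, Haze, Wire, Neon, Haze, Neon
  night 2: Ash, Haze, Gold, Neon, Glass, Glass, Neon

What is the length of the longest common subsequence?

4

Pick Ash [1,1]; then Neon [2,4]; then Glass [3,6]; then Neon [9,7]; all 4 songs appear in both, in order. Since dp[9][7] = 4, nothing longer is possible.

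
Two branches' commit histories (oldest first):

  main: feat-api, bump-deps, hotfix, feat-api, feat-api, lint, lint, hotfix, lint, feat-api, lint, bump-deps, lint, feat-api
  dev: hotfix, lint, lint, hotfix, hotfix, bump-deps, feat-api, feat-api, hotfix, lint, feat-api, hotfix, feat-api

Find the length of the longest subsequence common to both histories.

Taking bump-deps at main[2]=dev[6], then feat-api at main[4]=dev[7], then feat-api at main[5]=dev[8], then hotfix at main[8]=dev[9], then lint at main[9]=dev[10], then feat-api at main[10]=dev[11], then feat-api at main[14]=dev[13] gives a common subsequence of length 7. dp[14][13] = 7 confirms this is the maximum.

7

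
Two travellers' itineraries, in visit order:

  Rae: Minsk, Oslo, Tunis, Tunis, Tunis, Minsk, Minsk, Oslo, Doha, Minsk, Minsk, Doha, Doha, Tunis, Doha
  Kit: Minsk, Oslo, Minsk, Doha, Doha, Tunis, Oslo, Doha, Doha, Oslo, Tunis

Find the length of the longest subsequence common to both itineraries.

7

Match Minsk [1,1]; then Oslo [2,2]; then Tunis [5,6]; then Oslo [8,7]; then Doha [9,8]; then Doha [12,9]; then Tunis [14,11] — 7 stops in the same relative order in both. Since dp[15][11] = 7, nothing longer is possible.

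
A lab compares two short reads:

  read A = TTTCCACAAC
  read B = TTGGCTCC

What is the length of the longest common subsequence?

Taking T [1,1] → T [2,2] → T [3,6] → C [7,7] → C [10,8] gives a common subsequence of length 5. The LCS DP gives dp[10][8] = 5, so this is optimal.

5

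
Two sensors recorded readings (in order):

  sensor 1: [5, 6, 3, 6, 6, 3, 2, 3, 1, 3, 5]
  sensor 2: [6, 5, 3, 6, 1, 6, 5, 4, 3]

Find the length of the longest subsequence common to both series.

5

One common subsequence of length 5: 5 [1,2] → 3 [3,3] → 6 [4,4] → 6 [5,6] → 3 [10,9]. The LCS DP gives dp[11][9] = 5, so this is optimal.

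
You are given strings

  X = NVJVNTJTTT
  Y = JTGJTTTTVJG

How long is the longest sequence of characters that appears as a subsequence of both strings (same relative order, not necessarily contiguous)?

Taking J [3,1] → T [6,2] → J [7,4] → T [8,6] → T [9,7] → T [10,8] gives a common subsequence of length 6, and the DP table's final entry dp[10][11] is also 6, so no common subsequence is longer.

6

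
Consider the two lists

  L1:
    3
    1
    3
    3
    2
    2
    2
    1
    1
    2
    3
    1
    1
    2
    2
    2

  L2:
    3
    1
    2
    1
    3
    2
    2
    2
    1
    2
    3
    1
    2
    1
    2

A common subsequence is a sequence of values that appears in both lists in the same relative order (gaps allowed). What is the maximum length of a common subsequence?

12

One common subsequence of length 12: 3 (L1 #1, L2 #1), then 1 (L1 #2, L2 #4), then 3 (L1 #4, L2 #5), then 2 (L1 #5, L2 #6), then 2 (L1 #6, L2 #7), then 2 (L1 #7, L2 #8), then 1 (L1 #9, L2 #9), then 2 (L1 #10, L2 #10), then 3 (L1 #11, L2 #11), then 1 (L1 #12, L2 #12), then 1 (L1 #13, L2 #14), then 2 (L1 #16, L2 #15). Since dp[16][15] = 12, nothing longer is possible.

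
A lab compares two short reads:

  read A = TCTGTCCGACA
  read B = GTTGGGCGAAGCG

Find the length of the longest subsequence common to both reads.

7

Match T [1,2], then T [3,3], then G [4,6], then C [7,7], then G [8,8], then A [9,10], then C [10,12] — 7 bases in the same relative order in both. dp[11][13] = 7 confirms this is the maximum.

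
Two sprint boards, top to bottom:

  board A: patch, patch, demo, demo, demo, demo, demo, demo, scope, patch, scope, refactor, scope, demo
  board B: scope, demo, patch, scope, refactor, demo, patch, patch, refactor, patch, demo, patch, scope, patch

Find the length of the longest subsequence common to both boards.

5

Taking patch at board A[1]=board B[8], then patch at board A[2]=board B[10], then demo at board A[3]=board B[11], then scope at board A[9]=board B[13], then patch at board A[10]=board B[14] gives a common subsequence of length 5, and the DP table's final entry dp[14][14] is also 5, so no common subsequence is longer.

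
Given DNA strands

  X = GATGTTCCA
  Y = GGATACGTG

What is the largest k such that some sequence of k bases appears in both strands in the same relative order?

5

Let dp[i][j] be the LCS length of the first i bases of X and the first j bases of Y. dp[i][j] = dp[i-1][j-1]+1 when the i-th and j-th bases match, else max(dp[i-1][j], dp[i][j-1]).
    ·  G  G  A  T  A  C  G  T  G
 ·  0  0  0  0  0  0  0  0  0  0
 G  0  1  1  1  1  1  1  1  1  1
 A  0  1  1  2  2  2  2  2  2  2
 T  0  1  1  2  3  3  3  3  3  3
 G  0  1  2  2  3  3  3  4  4  4
 T  0  1  2  2  3  3  3  4  5  5
 T  0  1  2  2  3  3  3  4  5  5
 C  0  1  2  2  3  3  4  4  5  5
 C  0  1  2  2  3  3  4  4  5  5
 A  0  1  2  3  3  4  4  4  5  5
dp[9][9] = 5. One LCS (by backtracking along matches): GATGT.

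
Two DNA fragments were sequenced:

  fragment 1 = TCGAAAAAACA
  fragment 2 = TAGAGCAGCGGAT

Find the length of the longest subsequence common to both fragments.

Match T [1,1] → G [3,3] → A [4,4] → A [5,7] → C [10,9] → A [11,12] — 6 bases in the same relative order in both. dp[11][13] = 6 confirms this is the maximum.

6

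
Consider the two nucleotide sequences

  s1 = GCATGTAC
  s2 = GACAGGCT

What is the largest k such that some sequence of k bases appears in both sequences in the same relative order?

Taking G [1,1], then C [2,3], then A [3,4], then G [5,6], then T [6,8] gives a common subsequence of length 5, and the DP table's final entry dp[8][8] is also 5, so no common subsequence is longer.

5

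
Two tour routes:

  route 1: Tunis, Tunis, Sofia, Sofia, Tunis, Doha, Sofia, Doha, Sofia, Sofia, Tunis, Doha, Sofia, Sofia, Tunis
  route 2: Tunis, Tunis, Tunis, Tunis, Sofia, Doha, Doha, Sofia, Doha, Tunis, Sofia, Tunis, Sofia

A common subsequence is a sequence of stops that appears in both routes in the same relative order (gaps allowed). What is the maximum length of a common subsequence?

9

Pick Tunis at route 1[1]=route 2[3] → Tunis at route 1[2]=route 2[4] → Sofia at route 1[3]=route 2[5] → Doha at route 1[6]=route 2[7] → Sofia at route 1[7]=route 2[8] → Doha at route 1[8]=route 2[9] → Sofia at route 1[10]=route 2[11] → Tunis at route 1[11]=route 2[12] → Sofia at route 1[14]=route 2[13]; all 9 stops appear in both, in order, and the DP table's final entry dp[15][13] is also 9, so no common subsequence is longer.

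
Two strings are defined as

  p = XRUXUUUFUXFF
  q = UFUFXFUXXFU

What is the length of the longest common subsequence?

One common subsequence of length 6: U (p #3, q #3), then X (p #4, q #5), then F (p #8, q #6), then U (p #9, q #7), then X (p #10, q #9), then F (p #11, q #10). The LCS DP gives dp[12][11] = 6, so this is optimal.

6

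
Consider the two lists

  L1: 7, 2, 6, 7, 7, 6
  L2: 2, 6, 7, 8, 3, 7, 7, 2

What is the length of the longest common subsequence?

Let dp[i][j] be the LCS length of the first i values of L1 and the first j values of L2. dp[i][j] = dp[i-1][j-1]+1 when the i-th and j-th values match, else max(dp[i-1][j], dp[i][j-1]).
    ·  2  6  7  8  3  7  7  2
 ·  0  0  0  0  0  0  0  0  0
 7  0  0  0  1  1  1  1  1  1
 2  0  1  1  1  1  1  1  1  2
 6  0  1  2  2  2  2  2  2  2
 7  0  1  2  3  3  3  3  3  3
 7  0  1  2  3  3  3  4  4  4
 6  0  1  2  3  3  3  4  4  4
dp[6][8] = 4. One LCS (by backtracking along matches): 2, 6, 7, 7.

4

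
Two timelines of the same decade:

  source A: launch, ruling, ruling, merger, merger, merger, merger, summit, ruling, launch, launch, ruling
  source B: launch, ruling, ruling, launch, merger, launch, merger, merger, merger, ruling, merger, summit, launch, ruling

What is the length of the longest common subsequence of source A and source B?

10

Pick launch (source A #1, source B #1), ruling (source A #2, source B #2), ruling (source A #3, source B #3), merger (source A #4, source B #7), merger (source A #5, source B #8), merger (source A #6, source B #9), merger (source A #7, source B #11), summit (source A #8, source B #12), launch (source A #11, source B #13), ruling (source A #12, source B #14); all 10 events appear in both, in order. The LCS DP gives dp[12][14] = 10, so this is optimal.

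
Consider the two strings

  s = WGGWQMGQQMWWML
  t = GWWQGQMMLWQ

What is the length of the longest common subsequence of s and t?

8

One common subsequence of length 8: W (s #1, t #2); then W (s #4, t #3); then Q (s #5, t #4); then G (s #7, t #5); then Q (s #9, t #6); then M (s #10, t #7); then M (s #13, t #8); then L (s #14, t #9). Since dp[14][11] = 8, nothing longer is possible.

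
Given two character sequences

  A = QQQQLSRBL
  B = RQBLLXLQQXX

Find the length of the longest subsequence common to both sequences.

3

One common subsequence of length 3: Q (A #1, B #2), then Q (A #2, B #8), then Q (A #3, B #9). The LCS DP gives dp[9][11] = 3, so this is optimal.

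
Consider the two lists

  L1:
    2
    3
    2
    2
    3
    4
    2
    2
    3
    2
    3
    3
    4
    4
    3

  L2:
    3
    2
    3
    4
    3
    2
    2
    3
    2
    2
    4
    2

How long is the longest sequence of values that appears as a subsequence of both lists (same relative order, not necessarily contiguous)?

One common subsequence of length 9: 3 at L1[2]=L2[1] → 2 at L1[4]=L2[2] → 3 at L1[5]=L2[3] → 4 at L1[6]=L2[4] → 2 at L1[7]=L2[6] → 2 at L1[8]=L2[7] → 3 at L1[9]=L2[8] → 2 at L1[10]=L2[10] → 4 at L1[13]=L2[11]. dp[15][12] = 9 confirms this is the maximum.

9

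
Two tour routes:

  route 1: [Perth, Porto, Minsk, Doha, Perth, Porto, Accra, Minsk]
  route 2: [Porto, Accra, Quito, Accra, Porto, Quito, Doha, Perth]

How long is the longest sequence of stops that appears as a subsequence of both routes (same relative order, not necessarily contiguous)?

Taking Porto (route 1 #2, route 2 #5) → Doha (route 1 #4, route 2 #7) → Perth (route 1 #5, route 2 #8) gives a common subsequence of length 3. Since dp[8][8] = 3, nothing longer is possible.

3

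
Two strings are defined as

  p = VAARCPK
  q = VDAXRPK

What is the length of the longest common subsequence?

5

One common subsequence of length 5: V [1,1] → A [2,3] → R [4,5] → P [6,6] → K [7,7], and the DP table's final entry dp[7][7] is also 5, so no common subsequence is longer.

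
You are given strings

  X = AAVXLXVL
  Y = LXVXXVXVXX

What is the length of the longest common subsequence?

4

Let dp[i][j] be the LCS length of the first i characters of X and the first j characters of Y. dp[i][j] = dp[i-1][j-1]+1 when the i-th and j-th characters match, else max(dp[i-1][j], dp[i][j-1]).
    ·  L  X  V  X  X  V  X  V  X  X
 ·  0  0  0  0  0  0  0  0  0  0  0
 A  0  0  0  0  0  0  0  0  0  0  0
 A  0  0  0  0  0  0  0  0  0  0  0
 V  0  0  0  1  1  1  1  1  1  1  1
 X  0  0  1  1  2  2  2  2  2  2  2
 L  0  1  1  1  2  2  2  2  2  2  2
 X  0  1  2  2  2  3  3  3  3  3  3
 V  0  1  2  3  3  3  4  4  4  4  4
 L  0  1  2  3  3  3  4  4  4  4  4
dp[8][10] = 4. One LCS (by backtracking along matches): VXXV.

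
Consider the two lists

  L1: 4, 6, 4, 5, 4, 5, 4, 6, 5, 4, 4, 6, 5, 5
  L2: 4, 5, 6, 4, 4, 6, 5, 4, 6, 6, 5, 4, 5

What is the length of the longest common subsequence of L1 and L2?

Taking 4 [1,1], 6 [2,3], 4 [3,4], 4 [5,5], 5 [6,7], 4 [7,8], 6 [8,10], 5 [9,11], 4 [11,12], 5 [14,13] gives a common subsequence of length 10. The LCS DP gives dp[14][13] = 10, so this is optimal.

10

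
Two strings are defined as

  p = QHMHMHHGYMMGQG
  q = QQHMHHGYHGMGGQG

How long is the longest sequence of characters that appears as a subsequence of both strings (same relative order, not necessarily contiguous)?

11

Taking Q (p #1, q #2), then H (p #2, q #3), then M (p #3, q #4), then H (p #4, q #5), then H (p #6, q #6), then H (p #7, q #9), then G (p #8, q #10), then M (p #10, q #11), then G (p #12, q #13), then Q (p #13, q #14), then G (p #14, q #15) gives a common subsequence of length 11, and the DP table's final entry dp[14][15] is also 11, so no common subsequence is longer.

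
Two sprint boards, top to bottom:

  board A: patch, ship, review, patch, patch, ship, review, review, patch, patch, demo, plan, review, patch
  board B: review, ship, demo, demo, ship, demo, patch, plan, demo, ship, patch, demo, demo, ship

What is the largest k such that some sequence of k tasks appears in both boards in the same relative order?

Match ship [2,5], patch [4,7], ship [6,10], patch [9,11], demo [11,13] — 5 tasks in the same relative order in both. dp[14][14] = 5 confirms this is the maximum.

5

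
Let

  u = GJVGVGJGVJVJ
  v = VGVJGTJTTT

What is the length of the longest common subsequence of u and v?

Let dp[i][j] be the LCS length of the first i characters of u and the first j characters of v. dp[i][j] = dp[i-1][j-1]+1 when the i-th and j-th characters match, else max(dp[i-1][j], dp[i][j-1]).
    ·  V  G  V  J  G  T  J  T  T  T
 ·  0  0  0  0  0  0  0  0  0  0  0
 G  0  0  1  1  1  1  1  1  1  1  1
 J  0  0  1  1  2  2  2  2  2  2  2
 V  0  1  1  2  2  2  2  2  2  2  2
 G  0  1  2  2  2  3  3  3  3  3  3
 V  0  1  2  3  3  3  3  3  3  3  3
 G  0  1  2  3  3  4  4  4  4  4  4
 J  0  1  2  3  4  4  4  5  5  5  5
 G  0  1  2  3  4  5  5  5  5  5  5
 V  0  1  2  3  4  5  5  5  5  5  5
 J  0  1  2  3  4  5  5  6  6  6  6
 V  0  1  2  3  4  5  5  6  6  6  6
 J  0  1  2  3  4  5  5  6  6  6  6
dp[12][10] = 6. One LCS (by backtracking along matches): VGVJGJ.

6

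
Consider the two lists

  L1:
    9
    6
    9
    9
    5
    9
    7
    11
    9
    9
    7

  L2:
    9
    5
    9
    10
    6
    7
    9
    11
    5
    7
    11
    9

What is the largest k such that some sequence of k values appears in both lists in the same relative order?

Pick 9 at L1[1]=L2[3] → 6 at L1[2]=L2[5] → 9 at L1[3]=L2[7] → 5 at L1[5]=L2[9] → 7 at L1[7]=L2[10] → 11 at L1[8]=L2[11] → 9 at L1[10]=L2[12]; all 7 values appear in both, in order. dp[11][12] = 7 confirms this is the maximum.

7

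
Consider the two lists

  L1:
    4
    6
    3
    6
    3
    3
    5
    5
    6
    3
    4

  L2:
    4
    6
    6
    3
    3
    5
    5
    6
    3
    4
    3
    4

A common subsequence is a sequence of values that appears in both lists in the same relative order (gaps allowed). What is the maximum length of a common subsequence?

10

One common subsequence of length 10: 4 (L1 #1, L2 #1) → 6 (L1 #2, L2 #2) → 6 (L1 #4, L2 #3) → 3 (L1 #5, L2 #4) → 3 (L1 #6, L2 #5) → 5 (L1 #7, L2 #6) → 5 (L1 #8, L2 #7) → 6 (L1 #9, L2 #8) → 3 (L1 #10, L2 #11) → 4 (L1 #11, L2 #12), and the DP table's final entry dp[11][12] is also 10, so no common subsequence is longer.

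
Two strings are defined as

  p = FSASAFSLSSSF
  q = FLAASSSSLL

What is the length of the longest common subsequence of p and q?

Let dp[i][j] be the LCS length of the first i characters of p and the first j characters of q. dp[i][j] = dp[i-1][j-1]+1 when the i-th and j-th characters match, else max(dp[i-1][j], dp[i][j-1]).
    ·  F  L  A  A  S  S  S  S  L  L
 ·  0  0  0  0  0  0  0  0  0  0  0
 F  0  1  1  1  1  1  1  1  1  1  1
 S  0  1  1  1  1  2  2  2  2  2  2
 A  0  1  1  2  2  2  2  2  2  2  2
 S  0  1  1  2  2  3  3  3  3  3  3
 A  0  1  1  2  3  3  3  3  3  3  3
 F  0  1  1  2  3  3  3  3  3  3  3
 S  0  1  1  2  3  4  4  4  4  4  4
 L  0  1  2  2  3  4  4  4  4  5  5
 S  0  1  2  2  3  4  5  5  5  5  5
 S  0  1  2  2  3  4  5  6  6  6  6
 S  0  1  2  2  3  4  5  6  7  7  7
 F  0  1  2  2  3  4  5  6  7  7  7
dp[12][10] = 7. One LCS (by backtracking along matches): FAASSSS.

7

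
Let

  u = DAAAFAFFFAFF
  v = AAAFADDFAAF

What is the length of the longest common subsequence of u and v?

8

Pick A [2,1] → A [3,2] → A [4,3] → F [5,4] → A [6,5] → F [7,8] → A [10,10] → F [12,11]; all 8 characters appear in both, in order. The LCS DP gives dp[12][11] = 8, so this is optimal.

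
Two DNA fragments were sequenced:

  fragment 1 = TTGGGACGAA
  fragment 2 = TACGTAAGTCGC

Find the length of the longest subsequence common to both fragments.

6

Pick T at fragment 1[2]=fragment 2[1]; then A at fragment 1[6]=fragment 2[2]; then C at fragment 1[7]=fragment 2[3]; then G at fragment 1[8]=fragment 2[4]; then A at fragment 1[9]=fragment 2[6]; then A at fragment 1[10]=fragment 2[7]; all 6 bases appear in both, in order. The LCS DP gives dp[10][12] = 6, so this is optimal.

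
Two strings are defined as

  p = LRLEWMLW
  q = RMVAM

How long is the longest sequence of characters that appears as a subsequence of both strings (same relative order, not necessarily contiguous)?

2

Taking R (p #2, q #1), M (p #6, q #5) gives a common subsequence of length 2. dp[8][5] = 2 confirms this is the maximum.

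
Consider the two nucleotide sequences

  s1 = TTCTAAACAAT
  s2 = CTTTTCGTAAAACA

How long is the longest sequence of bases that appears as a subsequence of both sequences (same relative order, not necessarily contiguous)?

Match T (s1 #1, s2 #4) → T (s1 #2, s2 #5) → C (s1 #3, s2 #6) → T (s1 #4, s2 #8) → A (s1 #5, s2 #10) → A (s1 #6, s2 #11) → A (s1 #7, s2 #12) → C (s1 #8, s2 #13) → A (s1 #10, s2 #14) — 9 bases in the same relative order in both. Since dp[11][14] = 9, nothing longer is possible.

9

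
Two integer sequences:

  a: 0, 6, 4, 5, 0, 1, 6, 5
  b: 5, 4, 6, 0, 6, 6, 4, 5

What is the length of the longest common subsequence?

Pick 0 [1,4]; then 6 [2,6]; then 4 [3,7]; then 5 [8,8]; all 4 values appear in both, in order. Since dp[8][8] = 4, nothing longer is possible.

4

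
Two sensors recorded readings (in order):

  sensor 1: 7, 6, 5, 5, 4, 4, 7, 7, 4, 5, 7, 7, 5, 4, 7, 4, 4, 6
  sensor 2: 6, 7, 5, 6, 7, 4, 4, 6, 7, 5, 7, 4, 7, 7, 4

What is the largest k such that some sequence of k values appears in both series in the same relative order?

Taking 7 [1,2], then 6 [2,4], then 4 [5,6], then 4 [6,7], then 7 [7,9], then 7 [8,11], then 4 [9,12], then 7 [12,13], then 7 [15,14], then 4 [17,15] gives a common subsequence of length 10, and the DP table's final entry dp[18][15] is also 10, so no common subsequence is longer.

10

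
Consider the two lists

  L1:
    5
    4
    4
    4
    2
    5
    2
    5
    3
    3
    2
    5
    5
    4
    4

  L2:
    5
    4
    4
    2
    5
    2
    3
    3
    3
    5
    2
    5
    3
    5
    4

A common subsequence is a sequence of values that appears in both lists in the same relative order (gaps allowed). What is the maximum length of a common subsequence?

12

Taking 5 [1,1] → 4 [3,2] → 4 [4,3] → 2 [5,4] → 5 [6,5] → 2 [7,6] → 3 [9,8] → 3 [10,9] → 2 [11,11] → 5 [12,12] → 5 [13,14] → 4 [15,15] gives a common subsequence of length 12. The LCS DP gives dp[15][15] = 12, so this is optimal.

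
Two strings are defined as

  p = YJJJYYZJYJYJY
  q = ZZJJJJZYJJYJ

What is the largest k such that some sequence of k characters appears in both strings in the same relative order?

Match J at p[2]=q[4]; then J at p[3]=q[5]; then J at p[4]=q[6]; then Y at p[6]=q[8]; then J at p[8]=q[9]; then J at p[10]=q[10]; then Y at p[11]=q[11]; then J at p[12]=q[12] — 8 characters in the same relative order in both. The LCS DP gives dp[13][12] = 8, so this is optimal.

8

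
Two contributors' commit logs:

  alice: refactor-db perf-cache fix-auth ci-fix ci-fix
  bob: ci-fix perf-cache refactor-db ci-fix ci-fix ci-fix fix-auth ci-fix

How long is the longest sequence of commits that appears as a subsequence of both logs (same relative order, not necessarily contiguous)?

3

Match refactor-db (alice #1, bob #3), fix-auth (alice #3, bob #7), ci-fix (alice #5, bob #8) — 3 commits in the same relative order in both, and the DP table's final entry dp[5][8] is also 3, so no common subsequence is longer.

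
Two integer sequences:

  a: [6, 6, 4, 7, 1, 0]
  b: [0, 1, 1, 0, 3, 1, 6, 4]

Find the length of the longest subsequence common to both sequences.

One common subsequence of length 2: 6 [2,7] → 4 [3,8]. The LCS DP gives dp[6][8] = 2, so this is optimal.

2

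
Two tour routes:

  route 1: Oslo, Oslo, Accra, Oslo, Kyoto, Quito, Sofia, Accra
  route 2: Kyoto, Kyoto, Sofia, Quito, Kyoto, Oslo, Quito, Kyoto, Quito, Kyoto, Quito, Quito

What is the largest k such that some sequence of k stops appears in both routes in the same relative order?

3

Taking Oslo [1,6], Kyoto [5,10], Quito [6,12] gives a common subsequence of length 3. Since dp[8][12] = 3, nothing longer is possible.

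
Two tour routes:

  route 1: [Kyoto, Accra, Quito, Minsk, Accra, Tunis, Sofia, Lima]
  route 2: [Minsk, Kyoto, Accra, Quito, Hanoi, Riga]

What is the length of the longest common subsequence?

One common subsequence of length 3: Kyoto (route 1 #1, route 2 #2), then Accra (route 1 #2, route 2 #3), then Quito (route 1 #3, route 2 #4). dp[8][6] = 3 confirms this is the maximum.

3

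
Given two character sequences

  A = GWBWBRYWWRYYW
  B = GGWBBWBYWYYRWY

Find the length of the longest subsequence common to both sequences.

10

Match G (A #1, B #2), W (A #2, B #3), B (A #3, B #5), W (A #4, B #6), B (A #5, B #7), Y (A #7, B #8), W (A #9, B #9), Y (A #11, B #10), Y (A #12, B #11), W (A #13, B #13) — 10 characters in the same relative order in both. Since dp[13][14] = 10, nothing longer is possible.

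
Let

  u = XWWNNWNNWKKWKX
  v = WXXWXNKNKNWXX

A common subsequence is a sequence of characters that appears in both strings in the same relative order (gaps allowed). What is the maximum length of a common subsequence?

7

Pick X [1,3], then W [2,4], then N [4,6], then N [5,8], then N [8,10], then W [9,11], then X [14,13]; all 7 characters appear in both, in order. dp[14][13] = 7 confirms this is the maximum.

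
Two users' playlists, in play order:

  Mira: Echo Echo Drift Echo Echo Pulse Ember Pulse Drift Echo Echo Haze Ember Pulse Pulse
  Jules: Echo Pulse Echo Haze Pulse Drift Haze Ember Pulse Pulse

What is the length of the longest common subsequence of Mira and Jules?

Match Echo at Mira[1]=Jules[1] → Echo at Mira[2]=Jules[3] → Pulse at Mira[8]=Jules[5] → Drift at Mira[9]=Jules[6] → Haze at Mira[12]=Jules[7] → Ember at Mira[13]=Jules[8] → Pulse at Mira[14]=Jules[9] → Pulse at Mira[15]=Jules[10] — 8 songs in the same relative order in both, and the DP table's final entry dp[15][10] is also 8, so no common subsequence is longer.

8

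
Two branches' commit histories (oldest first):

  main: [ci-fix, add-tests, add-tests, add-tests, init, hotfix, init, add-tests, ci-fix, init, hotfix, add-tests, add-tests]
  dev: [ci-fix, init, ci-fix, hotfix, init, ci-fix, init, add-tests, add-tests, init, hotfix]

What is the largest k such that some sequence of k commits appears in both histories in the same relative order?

Pick ci-fix (main #1, dev #1) → init (main #5, dev #2) → hotfix (main #6, dev #4) → init (main #7, dev #5) → ci-fix (main #9, dev #6) → init (main #10, dev #7) → add-tests (main #12, dev #8) → add-tests (main #13, dev #9); all 8 commits appear in both, in order. Since dp[13][11] = 8, nothing longer is possible.

8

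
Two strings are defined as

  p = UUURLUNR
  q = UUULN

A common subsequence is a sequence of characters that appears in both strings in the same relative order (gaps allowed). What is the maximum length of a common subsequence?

Taking U at p[1]=q[1], U at p[2]=q[2], U at p[3]=q[3], L at p[5]=q[4], N at p[7]=q[5] gives a common subsequence of length 5. The LCS DP gives dp[8][5] = 5, so this is optimal.

5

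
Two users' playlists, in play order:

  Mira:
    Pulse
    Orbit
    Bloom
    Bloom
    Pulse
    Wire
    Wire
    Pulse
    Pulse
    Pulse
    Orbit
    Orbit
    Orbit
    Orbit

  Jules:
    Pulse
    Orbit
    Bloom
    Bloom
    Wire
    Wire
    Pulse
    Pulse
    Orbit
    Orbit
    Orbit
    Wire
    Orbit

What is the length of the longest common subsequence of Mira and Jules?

Taking Pulse (Mira #1, Jules #1) → Orbit (Mira #2, Jules #2) → Bloom (Mira #3, Jules #3) → Bloom (Mira #4, Jules #4) → Wire (Mira #6, Jules #5) → Wire (Mira #7, Jules #6) → Pulse (Mira #9, Jules #7) → Pulse (Mira #10, Jules #8) → Orbit (Mira #11, Jules #9) → Orbit (Mira #12, Jules #10) → Orbit (Mira #13, Jules #11) → Orbit (Mira #14, Jules #13) gives a common subsequence of length 12. Since dp[14][13] = 12, nothing longer is possible.

12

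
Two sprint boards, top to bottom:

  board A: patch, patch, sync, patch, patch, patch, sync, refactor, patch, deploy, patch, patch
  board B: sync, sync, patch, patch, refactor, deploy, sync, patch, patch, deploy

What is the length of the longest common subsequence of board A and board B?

7

One common subsequence of length 7: sync (board A #3, board B #2), patch (board A #5, board B #3), patch (board A #6, board B #4), refactor (board A #8, board B #5), deploy (board A #10, board B #6), patch (board A #11, board B #8), patch (board A #12, board B #9). dp[12][10] = 7 confirms this is the maximum.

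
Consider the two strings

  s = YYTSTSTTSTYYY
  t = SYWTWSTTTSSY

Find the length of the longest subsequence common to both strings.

One common subsequence of length 8: Y at s[1]=t[2] → T at s[3]=t[4] → S at s[4]=t[6] → T at s[5]=t[7] → T at s[7]=t[8] → T at s[8]=t[9] → S at s[9]=t[11] → Y at s[13]=t[12]. The LCS DP gives dp[13][12] = 8, so this is optimal.

8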